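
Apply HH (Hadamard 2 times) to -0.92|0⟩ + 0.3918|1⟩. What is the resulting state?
-0.92|0⟩ + 0.3918|1⟩

H² = I, so an even number of Hadamards cancels: H^2 = I and the state is unchanged.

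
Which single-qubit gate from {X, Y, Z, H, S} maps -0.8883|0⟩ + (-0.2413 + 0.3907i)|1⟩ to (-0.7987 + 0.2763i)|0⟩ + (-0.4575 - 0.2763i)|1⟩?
H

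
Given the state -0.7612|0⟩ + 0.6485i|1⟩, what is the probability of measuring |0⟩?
0.5794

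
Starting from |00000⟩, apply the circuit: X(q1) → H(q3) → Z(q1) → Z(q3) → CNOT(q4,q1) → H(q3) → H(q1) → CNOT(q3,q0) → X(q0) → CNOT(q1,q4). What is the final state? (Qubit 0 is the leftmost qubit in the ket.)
-1/√2|00010⟩ + 1/√2|01011⟩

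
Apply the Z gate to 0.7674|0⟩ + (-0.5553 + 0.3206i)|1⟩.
0.7674|0⟩ + (0.5553 - 0.3206i)|1⟩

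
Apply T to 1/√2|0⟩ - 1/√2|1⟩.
1/√2|0⟩ + (-1/2 - (1/2)i)|1⟩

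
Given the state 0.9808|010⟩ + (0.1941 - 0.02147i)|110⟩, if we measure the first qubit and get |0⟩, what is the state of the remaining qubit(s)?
|10⟩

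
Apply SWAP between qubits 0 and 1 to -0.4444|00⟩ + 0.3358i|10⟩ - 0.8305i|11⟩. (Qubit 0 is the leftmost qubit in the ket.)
-0.4444|00⟩ + 0.3358i|01⟩ - 0.8305i|11⟩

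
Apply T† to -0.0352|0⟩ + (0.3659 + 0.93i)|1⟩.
-0.0352|0⟩ + (0.9163 + 0.3989i)|1⟩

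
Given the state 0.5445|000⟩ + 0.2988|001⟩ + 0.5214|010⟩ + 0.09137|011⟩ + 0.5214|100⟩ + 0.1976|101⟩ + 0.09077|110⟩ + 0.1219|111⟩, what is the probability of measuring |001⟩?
0.08928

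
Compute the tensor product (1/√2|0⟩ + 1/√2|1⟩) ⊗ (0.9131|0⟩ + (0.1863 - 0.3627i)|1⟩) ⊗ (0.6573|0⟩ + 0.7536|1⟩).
0.4244|000⟩ + 0.4866|001⟩ + (0.08659 - 0.1686i)|010⟩ + (0.09927 - 0.1933i)|011⟩ + 0.4244|100⟩ + 0.4866|101⟩ + (0.08659 - 0.1686i)|110⟩ + (0.09927 - 0.1933i)|111⟩

amp(|b₁b₂…⟩) = product of the factor amplitudes for bits b₁, b₂, …; only kets whose every factor amplitude is nonzero survive.
|000⟩: (1/√2)(0.9131)(0.6573) = 0.4244
|001⟩: (1/√2)(0.9131)(0.7536) = 0.4866
|010⟩: (1/√2)(0.1863 - 0.3627i)(0.6573) = (0.08659 - 0.1686i)
|011⟩: (1/√2)(0.1863 - 0.3627i)(0.7536) = (0.09927 - 0.1933i)
|100⟩: (1/√2)(0.9131)(0.6573) = 0.4244
|101⟩: (1/√2)(0.9131)(0.7536) = 0.4866
|110⟩: (1/√2)(0.1863 - 0.3627i)(0.6573) = (0.08659 - 0.1686i)
|111⟩: (1/√2)(0.1863 - 0.3627i)(0.7536) = (0.09927 - 0.1933i)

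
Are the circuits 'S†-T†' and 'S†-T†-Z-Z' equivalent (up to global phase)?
Yes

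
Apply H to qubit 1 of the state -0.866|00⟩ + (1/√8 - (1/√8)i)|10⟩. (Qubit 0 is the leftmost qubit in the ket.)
-0.6124|00⟩ - 0.6124|01⟩ + (0.25 - 0.25i)|10⟩ + (0.25 - 0.25i)|11⟩

H on qubit 1 mixes each pair of kets that differ only in qubit 1: amplitudes (a, b) of (|…0…⟩, |…1…⟩) become ((a + b)/√2, (a − b)/√2). Kets absent from the input have amplitude 0.
(|00⟩, |01⟩): (a, b) = (-0.866, 0) → (-0.6124, -0.6124)
(|10⟩, |11⟩): (a, b) = ((1/√8 - (1/√8)i), 0) → ((0.25 - 0.25i), (0.25 - 0.25i))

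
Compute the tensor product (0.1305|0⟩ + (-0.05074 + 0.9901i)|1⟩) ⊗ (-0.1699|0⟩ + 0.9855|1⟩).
-0.02217|00⟩ + 0.1286|01⟩ + (0.008621 - 0.1682i)|10⟩ + (-0.05 + 0.9757i)|11⟩

amp(|b₁b₂…⟩) = product of the factor amplitudes for bits b₁, b₂, …; only kets whose every factor amplitude is nonzero survive.
|00⟩: (0.1305)(-0.1699) = -0.02217
|01⟩: (0.1305)(0.9855) = 0.1286
|10⟩: (-0.05074 + 0.9901i)(-0.1699) = (0.008621 - 0.1682i)
|11⟩: (-0.05074 + 0.9901i)(0.9855) = (-0.05 + 0.9757i)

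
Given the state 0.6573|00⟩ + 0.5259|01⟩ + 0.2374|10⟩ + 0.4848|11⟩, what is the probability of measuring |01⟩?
0.2766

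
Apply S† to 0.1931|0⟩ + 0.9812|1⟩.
0.1931|0⟩ - 0.9812i|1⟩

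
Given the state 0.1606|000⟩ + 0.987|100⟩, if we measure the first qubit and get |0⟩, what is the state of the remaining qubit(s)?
|00⟩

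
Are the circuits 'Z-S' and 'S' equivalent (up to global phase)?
No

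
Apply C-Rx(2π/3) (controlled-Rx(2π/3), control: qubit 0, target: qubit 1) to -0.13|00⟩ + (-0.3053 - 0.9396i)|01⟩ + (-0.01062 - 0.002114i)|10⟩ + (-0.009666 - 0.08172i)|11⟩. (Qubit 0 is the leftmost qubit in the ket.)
-0.13|00⟩ + (-0.3053 - 0.9396i)|01⟩ + (-0.07608 + 0.007314i)|10⟩ + (-0.006664 - 0.03166i)|11⟩

C-Rx(2π/3) leaves the control-|0⟩ kets |00⟩, |01⟩ unchanged and applies Rx(2π/3) to qubit 1 on the control-|1⟩ pair (|10⟩, |11⟩).
Rx(2π/3) = [[cos(θ/2), −i·sin(θ/2)], [−i·sin(θ/2), cos(θ/2)]]; θ = 2π/3, cos(θ/2) ≈ 0.5, sin(θ/2) ≈ 0.866025.
With a = amp(|10⟩) = (-0.01062 - 0.002114i) and b = amp(|11⟩) = (-0.009666 - 0.08172i):
new amp(|10⟩) = (0.5)·a + (-0.866025i)·b = (-0.07608 + 0.007314i)
new amp(|11⟩) = (-0.866025i)·a + (0.5)·b = (-0.006664 - 0.03166i)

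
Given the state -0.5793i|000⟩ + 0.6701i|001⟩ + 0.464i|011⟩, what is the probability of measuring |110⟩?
0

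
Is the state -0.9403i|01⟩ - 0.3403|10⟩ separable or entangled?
Entangled

Writing the state as a|00⟩ + b|01⟩ + c|10⟩ + d|11⟩, it is a product state iff ad − bc = 0.
Here (a, b, c, d) = (0, -0.9403i, -0.3403, 0): ad − bc = (0)(0) − (-0.9403i)(-0.3403) = -0.32i ≠ 0, so the state is entangled.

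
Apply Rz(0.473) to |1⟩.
(0.9722 + 0.2343i)|1⟩

Rz(0.473) = [[e^(−iθ/2), 0], [0, e^(iθ/2)]] with e^(±iθ/2) = cos(θ/2) ± i·sin(θ/2); θ = 0.473, cos(θ/2) ≈ 0.972164, sin(θ/2) ≈ 0.234301.
With a = amp(|0⟩) = 0 and b = amp(|1⟩) = 1:
new amp(|0⟩) = (0.972164 - 0.234301i)·a = 0
new amp(|1⟩) = (0.972164 + 0.234301i)·b = (0.9722 + 0.2343i)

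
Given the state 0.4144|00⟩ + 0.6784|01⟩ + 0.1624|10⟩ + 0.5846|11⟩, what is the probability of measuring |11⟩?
0.3418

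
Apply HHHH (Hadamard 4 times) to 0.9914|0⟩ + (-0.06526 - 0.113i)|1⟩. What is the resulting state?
0.9914|0⟩ + (-0.06526 - 0.113i)|1⟩

H² = I, so an even number of Hadamards cancels: H^4 = I and the state is unchanged.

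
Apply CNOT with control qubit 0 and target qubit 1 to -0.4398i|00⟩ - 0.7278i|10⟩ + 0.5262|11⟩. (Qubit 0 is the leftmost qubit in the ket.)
-0.4398i|00⟩ + 0.5262|10⟩ - 0.7278i|11⟩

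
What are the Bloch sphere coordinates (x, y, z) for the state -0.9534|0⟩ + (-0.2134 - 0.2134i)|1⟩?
(0.4069, 0.4069, 0.8179)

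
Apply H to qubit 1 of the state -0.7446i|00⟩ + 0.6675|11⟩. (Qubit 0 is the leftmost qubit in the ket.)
-0.5265i|00⟩ - 0.5265i|01⟩ + 0.472|10⟩ - 0.472|11⟩

H on qubit 1 mixes each pair of kets that differ only in qubit 1: amplitudes (a, b) of (|…0…⟩, |…1…⟩) become ((a + b)/√2, (a − b)/√2). Kets absent from the input have amplitude 0.
(|00⟩, |01⟩): (a, b) = (-0.7446i, 0) → (-0.5265i, -0.5265i)
(|10⟩, |11⟩): (a, b) = (0, 0.6675) → (0.472, -0.472)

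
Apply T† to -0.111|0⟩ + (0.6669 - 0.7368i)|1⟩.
-0.111|0⟩ + (-0.04943 - 0.9926i)|1⟩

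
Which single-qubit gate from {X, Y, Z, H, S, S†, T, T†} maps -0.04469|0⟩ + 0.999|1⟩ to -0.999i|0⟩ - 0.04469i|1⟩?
Y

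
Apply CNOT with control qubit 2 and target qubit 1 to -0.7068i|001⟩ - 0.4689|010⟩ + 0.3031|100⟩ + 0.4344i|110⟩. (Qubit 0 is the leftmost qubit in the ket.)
-0.4689|010⟩ - 0.7068i|011⟩ + 0.3031|100⟩ + 0.4344i|110⟩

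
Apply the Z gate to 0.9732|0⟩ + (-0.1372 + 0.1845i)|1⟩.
0.9732|0⟩ + (0.1372 - 0.1845i)|1⟩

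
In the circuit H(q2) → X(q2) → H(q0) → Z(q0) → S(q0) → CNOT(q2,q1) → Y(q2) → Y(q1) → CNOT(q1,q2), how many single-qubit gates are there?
7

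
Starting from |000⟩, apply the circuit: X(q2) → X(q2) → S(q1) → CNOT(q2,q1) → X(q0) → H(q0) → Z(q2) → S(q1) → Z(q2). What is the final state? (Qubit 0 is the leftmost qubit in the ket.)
1/√2|000⟩ - 1/√2|100⟩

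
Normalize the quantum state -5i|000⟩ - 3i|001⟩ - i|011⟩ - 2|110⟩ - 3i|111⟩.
-0.7217i|000⟩ - 0.433i|001⟩ - 0.1443i|011⟩ - 0.2887|110⟩ - 0.433i|111⟩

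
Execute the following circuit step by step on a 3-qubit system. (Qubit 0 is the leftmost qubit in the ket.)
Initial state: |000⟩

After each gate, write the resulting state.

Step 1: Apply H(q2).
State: 1/√2|000⟩ + 1/√2|001⟩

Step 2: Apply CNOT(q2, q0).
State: 1/√2|000⟩ + 1/√2|101⟩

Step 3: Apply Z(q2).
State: 1/√2|000⟩ - 1/√2|101⟩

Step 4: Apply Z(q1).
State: 1/√2|000⟩ - 1/√2|101⟩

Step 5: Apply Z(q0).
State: 1/√2|000⟩ + 1/√2|101⟩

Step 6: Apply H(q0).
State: 1/2|000⟩ + 1/2|001⟩ + 1/2|100⟩ - 1/2|101⟩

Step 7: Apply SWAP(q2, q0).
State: 1/2|000⟩ + 1/2|001⟩ + 1/2|100⟩ - 1/2|101⟩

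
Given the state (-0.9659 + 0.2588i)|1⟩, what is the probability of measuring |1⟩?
0.9999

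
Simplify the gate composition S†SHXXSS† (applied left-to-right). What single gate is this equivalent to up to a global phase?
H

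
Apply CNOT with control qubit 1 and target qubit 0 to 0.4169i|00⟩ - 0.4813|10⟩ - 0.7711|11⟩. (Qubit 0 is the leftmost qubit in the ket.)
0.4169i|00⟩ - 0.7711|01⟩ - 0.4813|10⟩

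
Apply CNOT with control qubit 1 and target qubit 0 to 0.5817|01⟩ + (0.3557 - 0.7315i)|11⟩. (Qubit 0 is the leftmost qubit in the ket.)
(0.3557 - 0.7315i)|01⟩ + 0.5817|11⟩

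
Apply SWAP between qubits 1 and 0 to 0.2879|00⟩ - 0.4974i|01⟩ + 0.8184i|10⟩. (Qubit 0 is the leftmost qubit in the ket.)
0.2879|00⟩ + 0.8184i|01⟩ - 0.4974i|10⟩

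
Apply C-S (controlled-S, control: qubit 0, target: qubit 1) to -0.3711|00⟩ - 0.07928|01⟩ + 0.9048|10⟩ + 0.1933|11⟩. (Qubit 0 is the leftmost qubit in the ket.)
-0.3711|00⟩ - 0.07928|01⟩ + 0.9048|10⟩ + 0.1933i|11⟩

C-S leaves the control-|0⟩ kets |00⟩, |01⟩ unchanged and applies S to qubit 1 on the control-|1⟩ pair (|10⟩, |11⟩).
S = [[1, 0], [0, i]].
With a = amp(|10⟩) = 0.9048 and b = amp(|11⟩) = 0.1933:
new amp(|10⟩) = (1)·a = 0.9048
new amp(|11⟩) = (i)·b = 0.1933i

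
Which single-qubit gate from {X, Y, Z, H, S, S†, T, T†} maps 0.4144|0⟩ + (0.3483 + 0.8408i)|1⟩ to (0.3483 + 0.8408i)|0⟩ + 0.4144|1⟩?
X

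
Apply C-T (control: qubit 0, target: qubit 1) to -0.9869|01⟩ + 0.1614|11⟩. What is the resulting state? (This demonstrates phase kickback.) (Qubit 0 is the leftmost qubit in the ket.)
-0.9869|01⟩ + (0.1141 + 0.1141i)|11⟩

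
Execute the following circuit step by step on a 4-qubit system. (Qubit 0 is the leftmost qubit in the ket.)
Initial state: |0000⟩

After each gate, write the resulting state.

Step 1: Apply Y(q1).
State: i|0100⟩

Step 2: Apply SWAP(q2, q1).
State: i|0010⟩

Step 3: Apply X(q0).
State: i|1010⟩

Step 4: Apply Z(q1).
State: i|1010⟩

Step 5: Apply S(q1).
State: i|1010⟩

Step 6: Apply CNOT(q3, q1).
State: i|1010⟩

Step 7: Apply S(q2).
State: -|1010⟩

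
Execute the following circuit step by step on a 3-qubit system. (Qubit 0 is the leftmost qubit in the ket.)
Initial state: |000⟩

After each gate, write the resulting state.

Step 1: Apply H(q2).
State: 1/√2|000⟩ + 1/√2|001⟩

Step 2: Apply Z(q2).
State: 1/√2|000⟩ - 1/√2|001⟩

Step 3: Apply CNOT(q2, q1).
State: 1/√2|000⟩ - 1/√2|011⟩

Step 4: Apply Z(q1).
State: 1/√2|000⟩ + 1/√2|011⟩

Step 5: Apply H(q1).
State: 1/2|000⟩ + 1/2|001⟩ + 1/2|010⟩ - 1/2|011⟩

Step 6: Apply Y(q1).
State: -(1/2)i|000⟩ + (1/2)i|001⟩ + (1/2)i|010⟩ + (1/2)i|011⟩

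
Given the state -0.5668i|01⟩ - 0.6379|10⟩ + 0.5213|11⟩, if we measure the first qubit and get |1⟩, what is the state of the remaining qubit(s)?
-0.7743|0⟩ + 0.6328|1⟩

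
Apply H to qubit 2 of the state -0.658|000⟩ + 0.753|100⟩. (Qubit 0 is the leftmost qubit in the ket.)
-0.4653|000⟩ - 0.4653|001⟩ + 0.5325|100⟩ + 0.5325|101⟩

H on qubit 2 mixes each pair of kets that differ only in qubit 2: amplitudes (a, b) of (|…0…⟩, |…1…⟩) become ((a + b)/√2, (a − b)/√2). Kets absent from the input have amplitude 0.
(|000⟩, |001⟩): (a, b) = (-0.658, 0) → (-0.4653, -0.4653)
(|100⟩, |101⟩): (a, b) = (0.753, 0) → (0.5325, 0.5325)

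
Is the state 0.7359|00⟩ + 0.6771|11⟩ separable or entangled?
Entangled

Writing the state as a|00⟩ + b|01⟩ + c|10⟩ + d|11⟩, it is a product state iff ad − bc = 0.
Here (a, b, c, d) = (0.7359, 0, 0, 0.6771): ad − bc = (0.7359)(0.6771) − (0)(0) = 0.4983 ≠ 0, so the state is entangled.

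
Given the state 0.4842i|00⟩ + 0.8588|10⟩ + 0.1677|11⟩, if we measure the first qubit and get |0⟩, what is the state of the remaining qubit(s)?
i|0⟩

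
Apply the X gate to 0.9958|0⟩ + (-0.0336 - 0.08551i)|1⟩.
(-0.0336 - 0.08551i)|0⟩ + 0.9958|1⟩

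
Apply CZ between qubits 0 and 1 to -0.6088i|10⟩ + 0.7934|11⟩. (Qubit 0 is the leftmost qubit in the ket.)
-0.6088i|10⟩ - 0.7934|11⟩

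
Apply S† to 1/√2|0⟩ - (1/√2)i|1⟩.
1/√2|0⟩ - 1/√2|1⟩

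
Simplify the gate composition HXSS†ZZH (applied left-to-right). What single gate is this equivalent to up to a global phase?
Z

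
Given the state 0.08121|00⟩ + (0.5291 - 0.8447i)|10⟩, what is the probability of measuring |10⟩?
0.9935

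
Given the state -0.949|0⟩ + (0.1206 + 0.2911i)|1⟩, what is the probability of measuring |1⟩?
0.09928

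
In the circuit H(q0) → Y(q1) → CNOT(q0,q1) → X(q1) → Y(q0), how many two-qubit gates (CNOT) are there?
1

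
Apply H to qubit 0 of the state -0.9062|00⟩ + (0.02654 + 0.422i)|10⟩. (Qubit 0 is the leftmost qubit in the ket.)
(-0.622 + 0.2984i)|00⟩ + (-0.6595 - 0.2984i)|10⟩

H on qubit 0 mixes each pair of kets that differ only in qubit 0: amplitudes (a, b) of (|…0…⟩, |…1…⟩) become ((a + b)/√2, (a − b)/√2). Kets absent from the input have amplitude 0.
(|00⟩, |10⟩): (a, b) = (-0.9062, (0.02654 + 0.422i)) → ((-0.622 + 0.2984i), (-0.6595 - 0.2984i))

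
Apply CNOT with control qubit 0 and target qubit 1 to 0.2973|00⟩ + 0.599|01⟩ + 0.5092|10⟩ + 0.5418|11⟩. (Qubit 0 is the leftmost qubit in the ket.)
0.2973|00⟩ + 0.599|01⟩ + 0.5418|10⟩ + 0.5092|11⟩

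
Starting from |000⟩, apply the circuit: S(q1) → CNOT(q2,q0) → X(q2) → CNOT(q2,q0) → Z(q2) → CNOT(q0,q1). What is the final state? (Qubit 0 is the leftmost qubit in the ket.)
-|111⟩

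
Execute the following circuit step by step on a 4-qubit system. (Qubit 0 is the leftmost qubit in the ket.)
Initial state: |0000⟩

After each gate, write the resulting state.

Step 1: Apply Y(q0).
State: i|1000⟩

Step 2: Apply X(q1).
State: i|1100⟩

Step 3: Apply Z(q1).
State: -i|1100⟩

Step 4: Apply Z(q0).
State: i|1100⟩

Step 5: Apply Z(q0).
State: -i|1100⟩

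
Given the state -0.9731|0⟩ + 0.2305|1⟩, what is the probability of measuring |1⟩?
0.05313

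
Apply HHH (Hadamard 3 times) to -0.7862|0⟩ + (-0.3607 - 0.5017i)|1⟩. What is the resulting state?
(-0.811 - 0.3548i)|0⟩ + (-0.3009 + 0.3548i)|1⟩

H² = I, so H^3 = H: a single Hadamard. With (a, b) = (-0.7862, (-0.3607 - 0.5017i)), H gives ((a + b)/√2, (a − b)/√2) = ((-0.811 - 0.3548i), (-0.3009 + 0.3548i)).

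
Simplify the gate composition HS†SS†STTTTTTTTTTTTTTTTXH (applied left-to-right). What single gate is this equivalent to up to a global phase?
Z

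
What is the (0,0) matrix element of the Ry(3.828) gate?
-0.3365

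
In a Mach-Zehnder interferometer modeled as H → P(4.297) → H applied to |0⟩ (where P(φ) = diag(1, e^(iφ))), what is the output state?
(0.2982 - 0.4575i)|0⟩ + (0.7018 + 0.4575i)|1⟩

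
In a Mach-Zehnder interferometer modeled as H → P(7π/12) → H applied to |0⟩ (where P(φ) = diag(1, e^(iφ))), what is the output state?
(0.3706 + 0.483i)|0⟩ + (0.6294 - 0.483i)|1⟩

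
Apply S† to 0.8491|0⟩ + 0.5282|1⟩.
0.8491|0⟩ - 0.5282i|1⟩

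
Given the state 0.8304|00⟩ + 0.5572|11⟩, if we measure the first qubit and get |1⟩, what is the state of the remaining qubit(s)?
|1⟩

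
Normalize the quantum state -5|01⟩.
-|01⟩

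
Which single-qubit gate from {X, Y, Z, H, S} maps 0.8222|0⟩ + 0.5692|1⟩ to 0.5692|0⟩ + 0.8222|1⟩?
X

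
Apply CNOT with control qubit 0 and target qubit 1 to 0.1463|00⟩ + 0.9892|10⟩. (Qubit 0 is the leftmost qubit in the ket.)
0.1463|00⟩ + 0.9892|11⟩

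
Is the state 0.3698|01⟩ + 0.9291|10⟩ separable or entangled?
Entangled

Writing the state as a|00⟩ + b|01⟩ + c|10⟩ + d|11⟩, it is a product state iff ad − bc = 0.
Here (a, b, c, d) = (0, 0.3698, 0.9291, 0): ad − bc = (0)(0) − (0.3698)(0.9291) = -0.3436 ≠ 0, so the state is entangled.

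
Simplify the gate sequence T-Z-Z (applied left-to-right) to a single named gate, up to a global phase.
T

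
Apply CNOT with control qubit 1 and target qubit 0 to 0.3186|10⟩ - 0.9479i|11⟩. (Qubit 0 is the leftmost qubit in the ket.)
-0.9479i|01⟩ + 0.3186|10⟩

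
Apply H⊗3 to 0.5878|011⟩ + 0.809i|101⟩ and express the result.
(0.2078 + 0.286i)|000⟩ + (-0.2078 - 0.286i)|001⟩ + (-0.2078 + 0.286i)|010⟩ + (0.2078 - 0.286i)|011⟩ + (0.2078 - 0.286i)|100⟩ + (-0.2078 + 0.286i)|101⟩ + (-0.2078 - 0.286i)|110⟩ + (0.2078 + 0.286i)|111⟩

H⊗3 gives amp(|y⟩) = (1/2√2) Σ_x (−1)^(x·y) amp(|x⟩), where x·y is the number of positions in which both x and y have a 1.
|000⟩: (0.5878 + 0.809i)/(2√2) = (0.2078 + 0.286i)
|001⟩: (-0.5878 - 0.809i)/(2√2) = (-0.2078 - 0.286i)
|010⟩: (-0.5878 + 0.809i)/(2√2) = (-0.2078 + 0.286i)
|011⟩: (0.5878 - 0.809i)/(2√2) = (0.2078 - 0.286i)
|100⟩: (0.5878 - 0.809i)/(2√2) = (0.2078 - 0.286i)
|101⟩: (-0.5878 + 0.809i)/(2√2) = (-0.2078 + 0.286i)
|110⟩: (-0.5878 - 0.809i)/(2√2) = (-0.2078 - 0.286i)
|111⟩: (0.5878 + 0.809i)/(2√2) = (0.2078 + 0.286i)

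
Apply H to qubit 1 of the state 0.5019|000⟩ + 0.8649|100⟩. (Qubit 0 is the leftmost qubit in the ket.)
0.3549|000⟩ + 0.3549|010⟩ + 0.6116|100⟩ + 0.6116|110⟩

H on qubit 1 mixes each pair of kets that differ only in qubit 1: amplitudes (a, b) of (|…0…⟩, |…1…⟩) become ((a + b)/√2, (a − b)/√2). Kets absent from the input have amplitude 0.
(|000⟩, |010⟩): (a, b) = (0.5019, 0) → (0.3549, 0.3549)
(|100⟩, |110⟩): (a, b) = (0.8649, 0) → (0.6116, 0.6116)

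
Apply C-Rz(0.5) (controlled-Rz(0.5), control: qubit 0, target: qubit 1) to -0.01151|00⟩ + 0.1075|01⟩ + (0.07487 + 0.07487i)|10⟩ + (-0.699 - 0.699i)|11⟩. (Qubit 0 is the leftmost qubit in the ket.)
-0.01151|00⟩ + 0.1075|01⟩ + (0.09107 + 0.05402i)|10⟩ + (-0.5043 - 0.8502i)|11⟩

C-Rz(0.5) leaves the control-|0⟩ kets |00⟩, |01⟩ unchanged and applies Rz(0.5) to qubit 1 on the control-|1⟩ pair (|10⟩, |11⟩).
Rz(0.5) = [[e^(−iθ/2), 0], [0, e^(iθ/2)]] with e^(±iθ/2) = cos(θ/2) ± i·sin(θ/2); θ = 0.5, cos(θ/2) ≈ 0.968912, sin(θ/2) ≈ 0.247404.
With a = amp(|10⟩) = (0.07487 + 0.07487i) and b = amp(|11⟩) = (-0.699 - 0.699i):
new amp(|10⟩) = (0.968912 - 0.247404i)·a = (0.09107 + 0.05402i)
new amp(|11⟩) = (0.968912 + 0.247404i)·b = (-0.5043 - 0.8502i)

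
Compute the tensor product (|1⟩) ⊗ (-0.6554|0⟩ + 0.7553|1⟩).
-0.6554|10⟩ + 0.7553|11⟩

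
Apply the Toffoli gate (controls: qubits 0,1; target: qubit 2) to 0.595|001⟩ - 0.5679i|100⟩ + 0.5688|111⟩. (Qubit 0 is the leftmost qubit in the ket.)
0.595|001⟩ - 0.5679i|100⟩ + 0.5688|110⟩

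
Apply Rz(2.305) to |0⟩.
(0.4062 - 0.9138i)|0⟩

Rz(2.305) = [[e^(−iθ/2), 0], [0, e^(iθ/2)]] with e^(±iθ/2) = cos(θ/2) ± i·sin(θ/2); θ = 2.305, cos(θ/2) ≈ 0.406204, sin(θ/2) ≈ 0.913782.
With a = amp(|0⟩) = 1 and b = amp(|1⟩) = 0:
new amp(|0⟩) = (0.406204 - 0.913782i)·a = (0.4062 - 0.9138i)
new amp(|1⟩) = (0.406204 + 0.913782i)·b = 0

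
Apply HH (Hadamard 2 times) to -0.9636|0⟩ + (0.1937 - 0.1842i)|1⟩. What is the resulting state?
-0.9636|0⟩ + (0.1937 - 0.1842i)|1⟩

H² = I, so an even number of Hadamards cancels: H^2 = I and the state is unchanged.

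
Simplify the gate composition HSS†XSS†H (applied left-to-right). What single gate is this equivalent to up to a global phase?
Z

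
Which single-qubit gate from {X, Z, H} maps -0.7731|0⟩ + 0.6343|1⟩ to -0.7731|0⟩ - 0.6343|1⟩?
Z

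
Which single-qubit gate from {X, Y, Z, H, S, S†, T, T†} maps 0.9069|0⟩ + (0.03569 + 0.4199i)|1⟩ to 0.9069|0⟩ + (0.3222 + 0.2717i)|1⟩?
T†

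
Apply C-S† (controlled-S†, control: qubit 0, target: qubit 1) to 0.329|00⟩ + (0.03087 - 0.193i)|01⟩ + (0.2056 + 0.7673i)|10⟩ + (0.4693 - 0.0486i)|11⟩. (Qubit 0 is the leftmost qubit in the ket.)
0.329|00⟩ + (0.03087 - 0.193i)|01⟩ + (0.2056 + 0.7673i)|10⟩ + (-0.0486 - 0.4693i)|11⟩

C-S† leaves the control-|0⟩ kets |00⟩, |01⟩ unchanged and applies S† to qubit 1 on the control-|1⟩ pair (|10⟩, |11⟩).
S† = [[1, 0], [0, -i]].
With a = amp(|10⟩) = (0.2056 + 0.7673i) and b = amp(|11⟩) = (0.4693 - 0.0486i):
new amp(|10⟩) = (1)·a = (0.2056 + 0.7673i)
new amp(|11⟩) = (-i)·b = (-0.0486 - 0.4693i)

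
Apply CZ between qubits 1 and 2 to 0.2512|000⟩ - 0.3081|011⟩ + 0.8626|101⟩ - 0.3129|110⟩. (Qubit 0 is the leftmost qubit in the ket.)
0.2512|000⟩ + 0.3081|011⟩ + 0.8626|101⟩ - 0.3129|110⟩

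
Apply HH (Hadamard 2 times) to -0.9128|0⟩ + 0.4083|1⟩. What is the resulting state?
-0.9128|0⟩ + 0.4083|1⟩

H² = I, so an even number of Hadamards cancels: H^2 = I and the state is unchanged.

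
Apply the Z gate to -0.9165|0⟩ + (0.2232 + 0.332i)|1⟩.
-0.9165|0⟩ + (-0.2232 - 0.332i)|1⟩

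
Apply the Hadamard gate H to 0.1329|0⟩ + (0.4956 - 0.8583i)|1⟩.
(0.4444 - 0.6069i)|0⟩ + (-0.2565 + 0.6069i)|1⟩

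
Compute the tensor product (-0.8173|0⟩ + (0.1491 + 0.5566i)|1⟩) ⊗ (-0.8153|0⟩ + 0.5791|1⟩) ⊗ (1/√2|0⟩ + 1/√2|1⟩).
0.4712|000⟩ + 0.4712|001⟩ - 0.3347|010⟩ - 0.3347|011⟩ + (-0.08596 - 0.3209i)|100⟩ + (-0.08596 - 0.3209i)|101⟩ + (0.06105 + 0.2279i)|110⟩ + (0.06105 + 0.2279i)|111⟩

amp(|b₁b₂…⟩) = product of the factor amplitudes for bits b₁, b₂, …; only kets whose every factor amplitude is nonzero survive.
|000⟩: (-0.8173)(-0.8153)(1/√2) = 0.4712
|001⟩: (-0.8173)(-0.8153)(1/√2) = 0.4712
|010⟩: (-0.8173)(0.5791)(1/√2) = -0.3347
|011⟩: (-0.8173)(0.5791)(1/√2) = -0.3347
|100⟩: (0.1491 + 0.5566i)(-0.8153)(1/√2) = (-0.08596 - 0.3209i)
|101⟩: (0.1491 + 0.5566i)(-0.8153)(1/√2) = (-0.08596 - 0.3209i)
|110⟩: (0.1491 + 0.5566i)(0.5791)(1/√2) = (0.06105 + 0.2279i)
|111⟩: (0.1491 + 0.5566i)(0.5791)(1/√2) = (0.06105 + 0.2279i)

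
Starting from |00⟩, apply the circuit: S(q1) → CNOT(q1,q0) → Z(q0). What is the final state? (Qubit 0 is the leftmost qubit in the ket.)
|00⟩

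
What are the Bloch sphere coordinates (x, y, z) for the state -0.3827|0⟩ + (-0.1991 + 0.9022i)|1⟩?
(0.1524, -0.6905, -0.7071)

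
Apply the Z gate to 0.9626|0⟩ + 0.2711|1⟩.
0.9626|0⟩ - 0.2711|1⟩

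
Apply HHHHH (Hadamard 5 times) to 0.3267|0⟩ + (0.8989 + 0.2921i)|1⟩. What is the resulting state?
(0.8666 + 0.2065i)|0⟩ + (-0.4046 - 0.2065i)|1⟩

H² = I, so H^5 = H: a single Hadamard. With (a, b) = (0.3267, (0.8989 + 0.2921i)), H gives ((a + b)/√2, (a − b)/√2) = ((0.8666 + 0.2065i), (-0.4046 - 0.2065i)).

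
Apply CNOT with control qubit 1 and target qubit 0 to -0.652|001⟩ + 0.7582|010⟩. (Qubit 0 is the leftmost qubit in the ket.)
-0.652|001⟩ + 0.7582|110⟩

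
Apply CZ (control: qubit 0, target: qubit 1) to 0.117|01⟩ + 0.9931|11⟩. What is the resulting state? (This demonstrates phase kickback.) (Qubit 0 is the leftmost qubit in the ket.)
0.117|01⟩ - 0.9931|11⟩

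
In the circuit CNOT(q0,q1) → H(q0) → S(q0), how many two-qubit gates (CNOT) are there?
1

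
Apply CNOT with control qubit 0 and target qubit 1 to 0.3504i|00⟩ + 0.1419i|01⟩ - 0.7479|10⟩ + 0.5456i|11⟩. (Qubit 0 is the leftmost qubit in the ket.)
0.3504i|00⟩ + 0.1419i|01⟩ + 0.5456i|10⟩ - 0.7479|11⟩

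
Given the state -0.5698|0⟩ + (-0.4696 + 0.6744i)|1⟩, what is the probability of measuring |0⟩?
0.3247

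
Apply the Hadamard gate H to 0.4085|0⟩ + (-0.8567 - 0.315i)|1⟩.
(-0.3169 - 0.2227i)|0⟩ + (0.8946 + 0.2227i)|1⟩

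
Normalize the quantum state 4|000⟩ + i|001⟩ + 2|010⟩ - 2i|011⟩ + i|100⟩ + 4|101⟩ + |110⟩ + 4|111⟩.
0.5208|000⟩ + 0.1302i|001⟩ + 0.2604|010⟩ - 0.2604i|011⟩ + 0.1302i|100⟩ + 0.5208|101⟩ + 0.1302|110⟩ + 0.5208|111⟩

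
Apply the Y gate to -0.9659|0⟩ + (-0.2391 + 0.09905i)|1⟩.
(0.09905 + 0.2391i)|0⟩ - 0.9659i|1⟩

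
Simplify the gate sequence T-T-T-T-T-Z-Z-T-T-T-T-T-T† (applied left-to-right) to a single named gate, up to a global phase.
T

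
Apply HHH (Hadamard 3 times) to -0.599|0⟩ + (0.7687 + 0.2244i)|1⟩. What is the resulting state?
(0.12 + 0.1587i)|0⟩ + (-0.9671 - 0.1587i)|1⟩

H² = I, so H^3 = H: a single Hadamard. With (a, b) = (-0.599, (0.7687 + 0.2244i)), H gives ((a + b)/√2, (a − b)/√2) = ((0.12 + 0.1587i), (-0.9671 - 0.1587i)).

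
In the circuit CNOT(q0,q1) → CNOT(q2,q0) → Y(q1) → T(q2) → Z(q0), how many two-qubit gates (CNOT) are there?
2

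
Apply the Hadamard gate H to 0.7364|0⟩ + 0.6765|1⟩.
0.9991|0⟩ + 0.04236|1⟩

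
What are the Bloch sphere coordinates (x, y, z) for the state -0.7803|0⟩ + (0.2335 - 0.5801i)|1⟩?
(-0.3644, 0.9053, 0.2178)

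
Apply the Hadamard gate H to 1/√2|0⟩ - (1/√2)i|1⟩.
(1/2 - (1/2)i)|0⟩ + (1/2 + (1/2)i)|1⟩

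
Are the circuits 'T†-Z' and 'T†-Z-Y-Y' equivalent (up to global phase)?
Yes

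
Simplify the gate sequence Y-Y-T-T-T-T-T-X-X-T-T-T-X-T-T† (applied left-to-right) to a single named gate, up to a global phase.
X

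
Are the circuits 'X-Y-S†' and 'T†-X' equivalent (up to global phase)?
No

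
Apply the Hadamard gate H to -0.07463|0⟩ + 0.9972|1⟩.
0.6524|0⟩ - 0.7579|1⟩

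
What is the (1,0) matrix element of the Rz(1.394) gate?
0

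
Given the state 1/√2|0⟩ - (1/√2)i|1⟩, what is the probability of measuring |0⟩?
1/2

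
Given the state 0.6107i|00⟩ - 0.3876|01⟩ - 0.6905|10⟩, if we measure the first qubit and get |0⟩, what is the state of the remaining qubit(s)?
0.8443i|0⟩ - 0.5359|1⟩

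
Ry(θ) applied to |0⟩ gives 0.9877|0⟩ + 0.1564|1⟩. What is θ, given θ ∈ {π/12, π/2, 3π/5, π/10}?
π/10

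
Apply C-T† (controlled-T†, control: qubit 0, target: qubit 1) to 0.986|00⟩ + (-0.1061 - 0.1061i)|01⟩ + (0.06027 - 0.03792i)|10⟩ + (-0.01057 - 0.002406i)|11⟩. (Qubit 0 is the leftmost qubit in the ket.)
0.986|00⟩ + (-0.1061 - 0.1061i)|01⟩ + (0.06027 - 0.03792i)|10⟩ + (-0.009175 + 0.005773i)|11⟩

C-T† leaves the control-|0⟩ kets |00⟩, |01⟩ unchanged and applies T† to qubit 1 on the control-|1⟩ pair (|10⟩, |11⟩).
T† = [[1, 0], [0, (1/√2 - (1/√2)i)]].
With a = amp(|10⟩) = (0.06027 - 0.03792i) and b = amp(|11⟩) = (-0.01057 - 0.002406i):
new amp(|10⟩) = (1)·a = (0.06027 - 0.03792i)
new amp(|11⟩) = (1/√2 - (1/√2)i)·b = (-0.009175 + 0.005773i)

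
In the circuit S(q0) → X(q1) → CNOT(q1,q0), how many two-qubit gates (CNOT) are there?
1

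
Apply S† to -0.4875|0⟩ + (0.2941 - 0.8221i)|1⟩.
-0.4875|0⟩ + (-0.8221 - 0.2941i)|1⟩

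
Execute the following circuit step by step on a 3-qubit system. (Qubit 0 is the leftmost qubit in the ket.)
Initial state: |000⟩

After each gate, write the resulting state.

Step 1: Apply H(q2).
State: 1/√2|000⟩ + 1/√2|001⟩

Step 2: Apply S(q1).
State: 1/√2|000⟩ + 1/√2|001⟩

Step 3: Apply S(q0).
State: 1/√2|000⟩ + 1/√2|001⟩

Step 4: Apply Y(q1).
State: (1/√2)i|010⟩ + (1/√2)i|011⟩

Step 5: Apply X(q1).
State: (1/√2)i|000⟩ + (1/√2)i|001⟩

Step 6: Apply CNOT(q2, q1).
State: (1/√2)i|000⟩ + (1/√2)i|011⟩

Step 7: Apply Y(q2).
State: -1/√2|001⟩ + 1/√2|010⟩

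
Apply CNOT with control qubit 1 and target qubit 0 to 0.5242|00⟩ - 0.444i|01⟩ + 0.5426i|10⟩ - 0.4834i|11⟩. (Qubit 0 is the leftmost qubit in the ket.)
0.5242|00⟩ - 0.4834i|01⟩ + 0.5426i|10⟩ - 0.444i|11⟩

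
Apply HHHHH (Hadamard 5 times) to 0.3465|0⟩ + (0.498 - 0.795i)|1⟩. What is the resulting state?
(0.5972 - 0.5621i)|0⟩ + (-0.1071 + 0.5621i)|1⟩

H² = I, so H^5 = H: a single Hadamard. With (a, b) = (0.3465, (0.498 - 0.795i)), H gives ((a + b)/√2, (a − b)/√2) = ((0.5972 - 0.5621i), (-0.1071 + 0.5621i)).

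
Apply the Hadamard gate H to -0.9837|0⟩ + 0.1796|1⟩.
-0.5686|0⟩ - 0.8226|1⟩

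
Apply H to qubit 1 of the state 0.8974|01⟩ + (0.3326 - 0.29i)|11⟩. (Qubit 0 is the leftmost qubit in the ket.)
0.6346|00⟩ - 0.6346|01⟩ + (0.2352 - 0.2051i)|10⟩ + (-0.2352 + 0.2051i)|11⟩

H on qubit 1 mixes each pair of kets that differ only in qubit 1: amplitudes (a, b) of (|…0…⟩, |…1…⟩) become ((a + b)/√2, (a − b)/√2). Kets absent from the input have amplitude 0.
(|00⟩, |01⟩): (a, b) = (0, 0.8974) → (0.6346, -0.6346)
(|10⟩, |11⟩): (a, b) = (0, (0.3326 - 0.29i)) → ((0.2352 - 0.2051i), (-0.2352 + 0.2051i))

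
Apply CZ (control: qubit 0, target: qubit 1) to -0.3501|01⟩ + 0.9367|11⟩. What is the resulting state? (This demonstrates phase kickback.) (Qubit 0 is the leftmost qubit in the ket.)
-0.3501|01⟩ - 0.9367|11⟩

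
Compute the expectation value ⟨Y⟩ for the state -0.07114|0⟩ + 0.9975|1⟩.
0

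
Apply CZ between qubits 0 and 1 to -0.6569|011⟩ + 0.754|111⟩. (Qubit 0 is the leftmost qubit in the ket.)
-0.6569|011⟩ - 0.754|111⟩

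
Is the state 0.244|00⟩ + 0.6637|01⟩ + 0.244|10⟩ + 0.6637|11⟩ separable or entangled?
Separable

Writing the state as a|00⟩ + b|01⟩ + c|10⟩ + d|11⟩, it is a product state iff ad − bc = 0.
Here (a, b, c, d) = (0.244, 0.6637, 0.244, 0.6637): ad − bc = (0.244)(0.6637) − (0.6637)(0.244) = 0, so the state is separable.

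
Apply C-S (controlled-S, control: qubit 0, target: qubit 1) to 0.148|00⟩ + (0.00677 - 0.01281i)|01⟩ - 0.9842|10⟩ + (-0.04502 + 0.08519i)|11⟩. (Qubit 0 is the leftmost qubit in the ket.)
0.148|00⟩ + (0.00677 - 0.01281i)|01⟩ - 0.9842|10⟩ + (-0.08519 - 0.04502i)|11⟩

C-S leaves the control-|0⟩ kets |00⟩, |01⟩ unchanged and applies S to qubit 1 on the control-|1⟩ pair (|10⟩, |11⟩).
S = [[1, 0], [0, i]].
With a = amp(|10⟩) = -0.9842 and b = amp(|11⟩) = (-0.04502 + 0.08519i):
new amp(|10⟩) = (1)·a = -0.9842
new amp(|11⟩) = (i)·b = (-0.08519 - 0.04502i)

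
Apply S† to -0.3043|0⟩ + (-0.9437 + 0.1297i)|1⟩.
-0.3043|0⟩ + (0.1297 + 0.9437i)|1⟩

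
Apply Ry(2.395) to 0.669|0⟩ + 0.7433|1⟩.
-0.4481|0⟩ + 0.894|1⟩

Ry(2.395) = [[cos(θ/2), −sin(θ/2)], [sin(θ/2), cos(θ/2)]]; θ = 2.395, cos(θ/2) ≈ 0.364687, sin(θ/2) ≈ 0.93113.
With a = amp(|0⟩) = 0.669 and b = amp(|1⟩) = 0.7433:
new amp(|0⟩) = (0.364687)·a + (-0.93113)·b = -0.4481
new amp(|1⟩) = (0.93113)·a + (0.364687)·b = 0.894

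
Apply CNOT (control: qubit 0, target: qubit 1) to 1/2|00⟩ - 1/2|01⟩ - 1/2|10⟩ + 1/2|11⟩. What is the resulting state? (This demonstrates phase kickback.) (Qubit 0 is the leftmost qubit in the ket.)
1/2|00⟩ - 1/2|01⟩ + 1/2|10⟩ - 1/2|11⟩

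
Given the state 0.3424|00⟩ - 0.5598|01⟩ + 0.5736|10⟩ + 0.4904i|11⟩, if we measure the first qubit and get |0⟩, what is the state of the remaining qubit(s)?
0.5218|0⟩ - 0.8531|1⟩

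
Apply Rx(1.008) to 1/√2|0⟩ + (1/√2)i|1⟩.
0.9607|0⟩ + 0.2777i|1⟩

Rx(1.008) = [[cos(θ/2), −i·sin(θ/2)], [−i·sin(θ/2), cos(θ/2)]]; θ = 1.008, cos(θ/2) ≈ 0.875658, sin(θ/2) ≈ 0.482932.
With a = amp(|0⟩) = 1/√2 and b = amp(|1⟩) = (1/√2)i:
new amp(|0⟩) = (0.875658)·a + (-0.482932i)·b = 0.9607
new amp(|1⟩) = (-0.482932i)·a + (0.875658)·b = 0.2777i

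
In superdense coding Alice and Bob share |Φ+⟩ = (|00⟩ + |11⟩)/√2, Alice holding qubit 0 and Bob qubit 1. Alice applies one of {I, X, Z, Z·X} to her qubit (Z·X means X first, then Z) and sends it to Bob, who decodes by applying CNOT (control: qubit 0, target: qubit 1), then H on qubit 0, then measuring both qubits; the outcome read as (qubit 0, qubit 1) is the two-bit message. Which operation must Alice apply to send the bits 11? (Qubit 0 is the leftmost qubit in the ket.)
Z·X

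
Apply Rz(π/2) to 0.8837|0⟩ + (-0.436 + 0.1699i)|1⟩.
(0.6249 - 0.6249i)|0⟩ + (-0.4284 - 0.1882i)|1⟩

Rz(π/2) = [[e^(−iθ/2), 0], [0, e^(iθ/2)]] with e^(±iθ/2) = cos(θ/2) ± i·sin(θ/2); θ = π/2, cos(θ/2) ≈ 0.707107, sin(θ/2) ≈ 0.707107.
With a = amp(|0⟩) = 0.8837 and b = amp(|1⟩) = (-0.436 + 0.1699i):
new amp(|0⟩) = (0.707107 - 0.707107i)·a = (0.6249 - 0.6249i)
new amp(|1⟩) = (0.707107 + 0.707107i)·b = (-0.4284 - 0.1882i)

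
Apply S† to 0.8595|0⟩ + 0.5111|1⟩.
0.8595|0⟩ - 0.5111i|1⟩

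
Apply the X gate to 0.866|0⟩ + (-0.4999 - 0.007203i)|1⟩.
(-0.4999 - 0.007203i)|0⟩ + 0.866|1⟩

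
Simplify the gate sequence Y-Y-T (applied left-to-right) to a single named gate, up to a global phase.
T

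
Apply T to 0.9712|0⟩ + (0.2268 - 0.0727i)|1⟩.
0.9712|0⟩ + (0.2118 + 0.109i)|1⟩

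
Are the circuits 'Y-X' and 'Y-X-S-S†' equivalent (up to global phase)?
Yes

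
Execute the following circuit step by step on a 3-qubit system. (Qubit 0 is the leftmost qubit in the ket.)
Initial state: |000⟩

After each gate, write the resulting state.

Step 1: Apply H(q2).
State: 1/√2|000⟩ + 1/√2|001⟩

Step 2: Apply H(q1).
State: 1/2|000⟩ + 1/2|001⟩ + 1/2|010⟩ + 1/2|011⟩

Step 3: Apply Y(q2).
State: -(1/2)i|000⟩ + (1/2)i|001⟩ - (1/2)i|010⟩ + (1/2)i|011⟩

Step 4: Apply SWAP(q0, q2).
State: -(1/2)i|000⟩ - (1/2)i|010⟩ + (1/2)i|100⟩ + (1/2)i|110⟩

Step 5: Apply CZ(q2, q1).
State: -(1/2)i|000⟩ - (1/2)i|010⟩ + (1/2)i|100⟩ + (1/2)i|110⟩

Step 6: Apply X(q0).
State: (1/2)i|000⟩ + (1/2)i|010⟩ - (1/2)i|100⟩ - (1/2)i|110⟩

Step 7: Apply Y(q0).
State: -1/2|000⟩ - 1/2|010⟩ - 1/2|100⟩ - 1/2|110⟩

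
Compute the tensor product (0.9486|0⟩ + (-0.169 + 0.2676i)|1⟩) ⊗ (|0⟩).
0.9486|00⟩ + (-0.169 + 0.2676i)|10⟩

amp(|b₁b₂…⟩) = product of the factor amplitudes for bits b₁, b₂, …; only kets whose every factor amplitude is nonzero survive.
|00⟩: (0.9486)(1) = 0.9486
|10⟩: (-0.169 + 0.2676i)(1) = (-0.169 + 0.2676i)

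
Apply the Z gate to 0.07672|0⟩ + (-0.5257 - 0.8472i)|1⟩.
0.07672|0⟩ + (0.5257 + 0.8472i)|1⟩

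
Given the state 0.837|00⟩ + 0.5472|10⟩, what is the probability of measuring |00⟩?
0.7006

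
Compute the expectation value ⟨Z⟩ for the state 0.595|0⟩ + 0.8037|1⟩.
-0.2919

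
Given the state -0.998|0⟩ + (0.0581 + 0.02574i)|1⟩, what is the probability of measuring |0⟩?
0.996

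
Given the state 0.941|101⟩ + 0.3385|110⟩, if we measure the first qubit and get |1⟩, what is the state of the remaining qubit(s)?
0.941|01⟩ + 0.3385|10⟩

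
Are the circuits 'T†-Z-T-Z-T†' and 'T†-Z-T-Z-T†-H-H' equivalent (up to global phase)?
Yes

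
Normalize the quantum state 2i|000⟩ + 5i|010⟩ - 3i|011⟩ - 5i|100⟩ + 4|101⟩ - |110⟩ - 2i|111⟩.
0.2182i|000⟩ + 0.5455i|010⟩ - 0.3273i|011⟩ - 0.5455i|100⟩ + 0.4364|101⟩ - 0.1091|110⟩ - 0.2182i|111⟩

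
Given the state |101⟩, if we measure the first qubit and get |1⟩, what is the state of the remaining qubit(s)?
|01⟩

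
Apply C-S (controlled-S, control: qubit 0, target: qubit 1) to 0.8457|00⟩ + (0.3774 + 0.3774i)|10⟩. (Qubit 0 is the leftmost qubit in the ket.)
0.8457|00⟩ + (0.3774 + 0.3774i)|10⟩

C-S leaves the control-|0⟩ kets |00⟩, |01⟩ unchanged and applies S to qubit 1 on the control-|1⟩ pair (|10⟩, |11⟩).
S = [[1, 0], [0, i]].
With a = amp(|10⟩) = (0.3774 + 0.3774i) and b = amp(|11⟩) = 0:
new amp(|10⟩) = (1)·a = (0.3774 + 0.3774i)
new amp(|11⟩) = (i)·b = 0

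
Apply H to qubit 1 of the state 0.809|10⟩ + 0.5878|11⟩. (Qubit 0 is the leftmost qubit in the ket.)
0.9877|10⟩ + 0.1564|11⟩

H on qubit 1 mixes each pair of kets that differ only in qubit 1: amplitudes (a, b) of (|…0…⟩, |…1…⟩) become ((a + b)/√2, (a − b)/√2). Kets absent from the input have amplitude 0.
(|10⟩, |11⟩): (a, b) = (0.809, 0.5878) → (0.9877, 0.1564)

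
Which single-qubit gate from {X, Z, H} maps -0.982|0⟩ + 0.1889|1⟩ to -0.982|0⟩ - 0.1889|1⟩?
Z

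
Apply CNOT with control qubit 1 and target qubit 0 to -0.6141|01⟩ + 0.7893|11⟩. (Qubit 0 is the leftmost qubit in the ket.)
0.7893|01⟩ - 0.6141|11⟩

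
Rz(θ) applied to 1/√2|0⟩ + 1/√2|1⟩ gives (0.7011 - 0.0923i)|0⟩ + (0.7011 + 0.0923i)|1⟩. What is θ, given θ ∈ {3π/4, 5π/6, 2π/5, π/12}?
π/12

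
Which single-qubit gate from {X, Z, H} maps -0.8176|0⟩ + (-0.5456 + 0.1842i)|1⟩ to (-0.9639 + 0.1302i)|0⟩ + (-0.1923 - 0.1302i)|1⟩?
H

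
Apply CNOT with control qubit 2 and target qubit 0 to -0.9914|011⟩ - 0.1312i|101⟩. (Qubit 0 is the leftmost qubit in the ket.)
-0.1312i|001⟩ - 0.9914|111⟩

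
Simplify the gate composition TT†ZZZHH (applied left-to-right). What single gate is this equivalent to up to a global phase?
Z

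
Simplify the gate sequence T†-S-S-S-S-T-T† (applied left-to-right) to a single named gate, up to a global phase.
T†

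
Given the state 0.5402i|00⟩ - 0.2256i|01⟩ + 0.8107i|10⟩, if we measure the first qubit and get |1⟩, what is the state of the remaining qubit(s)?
i|0⟩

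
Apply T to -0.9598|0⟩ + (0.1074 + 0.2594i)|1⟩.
-0.9598|0⟩ + (-0.1075 + 0.2594i)|1⟩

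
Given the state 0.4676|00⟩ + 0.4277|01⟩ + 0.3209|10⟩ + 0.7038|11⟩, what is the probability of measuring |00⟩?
0.2186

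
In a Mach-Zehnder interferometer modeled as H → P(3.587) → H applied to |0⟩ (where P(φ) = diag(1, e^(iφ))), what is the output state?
(0.04878 - 0.2154i)|0⟩ + (0.9512 + 0.2154i)|1⟩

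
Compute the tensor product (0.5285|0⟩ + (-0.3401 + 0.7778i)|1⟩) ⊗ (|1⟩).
0.5285|01⟩ + (-0.3401 + 0.7778i)|11⟩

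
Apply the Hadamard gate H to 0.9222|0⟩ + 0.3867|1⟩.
0.9255|0⟩ + 0.3787|1⟩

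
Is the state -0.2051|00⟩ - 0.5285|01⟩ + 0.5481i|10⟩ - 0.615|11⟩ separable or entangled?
Entangled

Writing the state as a|00⟩ + b|01⟩ + c|10⟩ + d|11⟩, it is a product state iff ad − bc = 0.
Here (a, b, c, d) = (-0.2051, -0.5285, 0.5481i, -0.615): ad − bc = (-0.2051)(-0.615) − (-0.5285)(0.5481i) = (0.1261 + 0.2897i) ≠ 0, so the state is entangled.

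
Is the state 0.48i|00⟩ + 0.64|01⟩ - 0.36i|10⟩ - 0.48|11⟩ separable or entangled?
Separable

Writing the state as a|00⟩ + b|01⟩ + c|10⟩ + d|11⟩, it is a product state iff ad − bc = 0.
Here (a, b, c, d) = (0.48i, 0.64, -0.36i, -0.48): ad − bc = (0.48i)(-0.48) − (0.64)(-0.36i) = 0, so the state is separable.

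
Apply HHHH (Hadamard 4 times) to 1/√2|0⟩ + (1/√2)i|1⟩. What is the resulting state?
1/√2|0⟩ + (1/√2)i|1⟩

H² = I, so an even number of Hadamards cancels: H^4 = I and the state is unchanged.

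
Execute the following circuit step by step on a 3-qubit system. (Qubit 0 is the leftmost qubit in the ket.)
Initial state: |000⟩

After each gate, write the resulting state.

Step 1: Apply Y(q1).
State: i|010⟩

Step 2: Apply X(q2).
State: i|011⟩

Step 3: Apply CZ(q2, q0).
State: i|011⟩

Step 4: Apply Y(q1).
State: |001⟩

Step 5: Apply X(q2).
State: |000⟩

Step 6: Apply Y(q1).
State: i|010⟩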